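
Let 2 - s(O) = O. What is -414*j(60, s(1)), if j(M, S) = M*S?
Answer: -24840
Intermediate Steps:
s(O) = 2 - O
-414*j(60, s(1)) = -24840*(2 - 1*1) = -24840*(2 - 1) = -24840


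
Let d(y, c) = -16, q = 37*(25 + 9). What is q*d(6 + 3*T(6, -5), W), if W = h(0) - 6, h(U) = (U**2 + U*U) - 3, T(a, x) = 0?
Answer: -20128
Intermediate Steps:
q = 1258 (q = 37*34 = 1258)
h(U) = -3 + 2*U**2 (h(U) = (U**2 + U**2) - 3 = 2*U**2 - 3 = -3 + 2*U**2)
W = -9 (W = (-3 + 2*0**2) - 6 = (-3 + 2*0) - 6 = (-3 + 0) - 6 = -3 - 6 = -9)
q*d(6 + 3*T(6, -5), W) = 1258*(-16) = -20128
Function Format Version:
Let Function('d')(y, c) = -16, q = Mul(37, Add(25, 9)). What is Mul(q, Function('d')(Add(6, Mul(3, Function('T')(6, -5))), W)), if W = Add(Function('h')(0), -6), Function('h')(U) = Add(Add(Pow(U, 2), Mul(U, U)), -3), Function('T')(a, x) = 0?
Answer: -20128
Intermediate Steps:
q = 1258 (q = Mul(37, 34) = 1258)
Function('h')(U) = Add(-3, Mul(2, Pow(U, 2))) (Function('h')(U) = Add(Add(Pow(U, 2), Pow(U, 2)), -3) = Add(Mul(2, Pow(U, 2)), -3) = Add(-3, Mul(2, Pow(U, 2))))
W = -9 (W = Add(Add(-3, Mul(2, Pow(0, 2))), -6) = Add(Add(-3, Mul(2, 0)), -6) = Add(Add(-3, 0), -6) = Add(-3, -6) = -9)
Mul(q, Function('d')(Add(6, Mul(3, Function('T')(6, -5))), W)) = Mul(1258, -16) = -20128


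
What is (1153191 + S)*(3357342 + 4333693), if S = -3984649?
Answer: -21776842579030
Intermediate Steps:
(1153191 + S)*(3357342 + 4333693) = (1153191 - 3984649)*(3357342 + 4333693) = -2831458*7691035 = -21776842579030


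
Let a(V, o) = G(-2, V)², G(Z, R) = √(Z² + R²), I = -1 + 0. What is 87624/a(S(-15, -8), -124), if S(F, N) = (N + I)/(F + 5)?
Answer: 8762400/481 ≈ 18217.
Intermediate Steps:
I = -1
G(Z, R) = √(R² + Z²)
S(F, N) = (-1 + N)/(5 + F) (S(F, N) = (N - 1)/(F + 5) = (-1 + N)/(5 + F))
a(V, o) = 4 + V² (a(V, o) = (√(V² + (-2)²))² = (√(V² + 4))² = (√(4 + V²))² = 4 + V²)
87624/a(S(-15, -8), -124) = 87624/(4 + ((-1 - 8)/(5 - 15))²) = 87624/(4 + (-9/(-10))²) = 87624/(4 + (-⅒*(-9))²) = 87624/(4 + (9/10)²) = 87624/(4 + 81/100) = 87624/(481/100) = 87624*(100/481) = 8762400/481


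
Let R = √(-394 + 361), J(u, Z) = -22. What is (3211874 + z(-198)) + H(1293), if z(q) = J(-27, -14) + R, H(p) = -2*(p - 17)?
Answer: 3209300 + I*√33 ≈ 3.2093e+6 + 5.7446*I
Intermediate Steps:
H(p) = 34 - 2*p (H(p) = -2*(-17 + p) = 34 - 2*p)
R = I*√33 (R = √(-33) = I*√33 ≈ 5.7446*I)
z(q) = -22 + I*√33
(3211874 + z(-198)) + H(1293) = (3211874 + (-22 + I*√33)) + (34 - 2*1293) = (3211852 + I*√33) + (34 - 2586) = (3211852 + I*√33) - 2552 = 3209300 + I*√33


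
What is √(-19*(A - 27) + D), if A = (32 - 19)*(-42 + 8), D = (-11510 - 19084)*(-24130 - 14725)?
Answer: √1188738781 ≈ 34478.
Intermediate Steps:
D = 1188729870 (D = -30594*(-38855) = 1188729870)
A = -442 (A = 13*(-34) = -442)
√(-19*(A - 27) + D) = √(-19*(-442 - 27) + 1188729870) = √(-19*(-469) + 1188729870) = √(8911 + 1188729870) = √1188738781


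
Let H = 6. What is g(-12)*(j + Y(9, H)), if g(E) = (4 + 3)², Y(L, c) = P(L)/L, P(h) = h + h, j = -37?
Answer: -1715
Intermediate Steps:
P(h) = 2*h
Y(L, c) = 2 (Y(L, c) = (2*L)/L = 2)
g(E) = 49 (g(E) = 7² = 49)
g(-12)*(j + Y(9, H)) = 49*(-37 + 2) = 49*(-35) = -1715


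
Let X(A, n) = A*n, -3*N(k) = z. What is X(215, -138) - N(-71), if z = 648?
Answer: -29454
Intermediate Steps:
N(k) = -216 (N(k) = -1/3*648 = -216)
X(215, -138) - N(-71) = 215*(-138) - 1*(-216) = -29670 + 216 = -29454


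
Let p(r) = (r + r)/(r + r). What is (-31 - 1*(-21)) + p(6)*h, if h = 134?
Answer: 124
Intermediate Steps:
p(r) = 1 (p(r) = (2*r)/((2*r)) = (2*r)*(1/(2*r)) = 1)
(-31 - 1*(-21)) + p(6)*h = (-31 - 1*(-21)) + 1*134 = (-31 + 21) + 134 = -10 + 134 = 124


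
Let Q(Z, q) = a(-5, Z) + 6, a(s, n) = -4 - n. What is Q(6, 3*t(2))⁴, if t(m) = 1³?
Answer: 256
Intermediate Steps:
t(m) = 1
Q(Z, q) = 2 - Z (Q(Z, q) = (-4 - Z) + 6 = 2 - Z)
Q(6, 3*t(2))⁴ = (2 - 1*6)⁴ = (2 - 6)⁴ = (-4)⁴ = 256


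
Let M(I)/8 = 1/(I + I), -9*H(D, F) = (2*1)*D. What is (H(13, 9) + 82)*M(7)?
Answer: 2848/63 ≈ 45.206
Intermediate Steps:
H(D, F) = -2*D/9 (H(D, F) = -2*1*D/9 = -2*D/9)
M(I) = 4/I (M(I) = 8/(I + I) = 8/((2*I)) = 8*(1/(2*I)) = 4/I)
(H(13, 9) + 82)*M(7) = (-2/9*13 + 82)*(4/7) = (-26/9 + 82)*(4*(1/7)) = (712/9)*(4/7) = 2848/63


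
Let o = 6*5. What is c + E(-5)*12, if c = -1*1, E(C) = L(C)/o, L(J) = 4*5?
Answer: 7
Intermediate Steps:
o = 30
L(J) = 20
E(C) = ⅔ (E(C) = 20/30 = 20*(1/30) = ⅔)
c = -1
c + E(-5)*12 = -1 + (⅔)*12 = -1 + 8 = 7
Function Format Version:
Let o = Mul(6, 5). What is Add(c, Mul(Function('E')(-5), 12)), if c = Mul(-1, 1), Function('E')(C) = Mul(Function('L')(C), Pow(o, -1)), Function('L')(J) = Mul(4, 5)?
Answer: 7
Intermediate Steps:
o = 30
Function('L')(J) = 20
Function('E')(C) = Rational(2, 3) (Function('E')(C) = Mul(20, Pow(30, -1)) = Mul(20, Rational(1, 30)) = Rational(2, 3))
c = -1
Add(c, Mul(Function('E')(-5), 12)) = Add(-1, Mul(Rational(2, 3), 12)) = Add(-1, 8) = 7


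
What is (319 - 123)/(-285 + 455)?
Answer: 98/85 ≈ 1.1529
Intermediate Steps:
(319 - 123)/(-285 + 455) = 196/170 = 196*(1/170) = 98/85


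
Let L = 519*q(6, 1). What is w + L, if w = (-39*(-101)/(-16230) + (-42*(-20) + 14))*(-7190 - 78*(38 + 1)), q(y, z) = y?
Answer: -23621495562/2705 ≈ -8.7325e+6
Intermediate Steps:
w = -23629918932/2705 (w = (3939*(-1/16230) + (840 + 14))*(-7190 - 78*39) = (-1313/5410 + 854)*(-7190 - 3042) = (4618827/5410)*(-10232) = -23629918932/2705 ≈ -8.7356e+6)
L = 3114 (L = 519*6 = 3114)
w + L = -23629918932/2705 + 3114 = -23621495562/2705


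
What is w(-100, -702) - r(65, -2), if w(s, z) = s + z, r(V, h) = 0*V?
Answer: -802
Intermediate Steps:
r(V, h) = 0
w(-100, -702) - r(65, -2) = (-100 - 702) - 1*0 = -802 + 0 = -802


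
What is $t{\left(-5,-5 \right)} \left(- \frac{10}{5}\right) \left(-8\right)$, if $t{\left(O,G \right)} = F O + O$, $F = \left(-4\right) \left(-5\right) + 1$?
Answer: $-1760$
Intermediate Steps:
$F = 21$ ($F = 20 + 1 = 21$)
$t{\left(O,G \right)} = 22 O$ ($t{\left(O,G \right)} = 21 O + O = 22 O$)
$t{\left(-5,-5 \right)} \left(- \frac{10}{5}\right) \left(-8\right) = 22 \left(-5\right) \left(- \frac{10}{5}\right) \left(-8\right) = - 110 \left(\left(-10\right) \frac{1}{5}\right) \left(-8\right) = \left(-110\right) \left(-2\right) \left(-8\right) = 220 \left(-8\right) = -1760$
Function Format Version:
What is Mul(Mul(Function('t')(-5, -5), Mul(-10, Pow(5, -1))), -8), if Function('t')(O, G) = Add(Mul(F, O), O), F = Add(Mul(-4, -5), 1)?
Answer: -1760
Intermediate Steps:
F = 21 (F = Add(20, 1) = 21)
Function('t')(O, G) = Mul(22, O) (Function('t')(O, G) = Add(Mul(21, O), O) = Mul(22, O))
Mul(Mul(Function('t')(-5, -5), Mul(-10, Pow(5, -1))), -8) = Mul(Mul(Mul(22, -5), Mul(-10, Pow(5, -1))), -8) = Mul(Mul(-110, Mul(-10, Rational(1, 5))), -8) = Mul(Mul(-110, -2), -8) = Mul(220, -8) = -1760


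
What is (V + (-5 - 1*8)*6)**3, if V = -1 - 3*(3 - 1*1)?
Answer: -614125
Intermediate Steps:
V = -7 (V = -1 - 3*(3 - 1) = -1 - 3*2 = -1 - 6 = -7)
(V + (-5 - 1*8)*6)**3 = (-7 + (-5 - 1*8)*6)**3 = (-7 + (-5 - 8)*6)**3 = (-7 - 13*6)**3 = (-7 - 78)**3 = (-85)**3 = -614125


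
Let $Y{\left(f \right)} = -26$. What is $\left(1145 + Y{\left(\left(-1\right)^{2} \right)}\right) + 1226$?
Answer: $2345$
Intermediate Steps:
$\left(1145 + Y{\left(\left(-1\right)^{2} \right)}\right) + 1226 = \left(1145 - 26\right) + 1226 = 1119 + 1226 = 2345$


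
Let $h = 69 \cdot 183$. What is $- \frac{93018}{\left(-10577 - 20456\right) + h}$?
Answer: $\frac{46509}{9203} \approx 5.0537$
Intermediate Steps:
$h = 12627$
$- \frac{93018}{\left(-10577 - 20456\right) + h} = - \frac{93018}{\left(-10577 - 20456\right) + 12627} = - \frac{93018}{-31033 + 12627} = - \frac{93018}{-18406} = \left(-93018\right) \left(- \frac{1}{18406}\right) = \frac{46509}{9203}$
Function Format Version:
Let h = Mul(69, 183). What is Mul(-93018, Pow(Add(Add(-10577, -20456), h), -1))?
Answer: Rational(46509, 9203) ≈ 5.0537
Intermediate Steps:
h = 12627
Mul(-93018, Pow(Add(Add(-10577, -20456), h), -1)) = Mul(-93018, Pow(Add(Add(-10577, -20456), 12627), -1)) = Mul(-93018, Pow(Add(-31033, 12627), -1)) = Mul(-93018, Pow(-18406, -1)) = Mul(-93018, Rational(-1, 18406)) = Rational(46509, 9203)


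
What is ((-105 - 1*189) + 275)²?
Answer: 361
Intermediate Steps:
((-105 - 1*189) + 275)² = ((-105 - 189) + 275)² = (-294 + 275)² = (-19)² = 361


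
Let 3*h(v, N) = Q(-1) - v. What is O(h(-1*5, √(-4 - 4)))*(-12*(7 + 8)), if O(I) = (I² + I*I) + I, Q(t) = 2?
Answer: -2380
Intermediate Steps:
h(v, N) = ⅔ - v/3 (h(v, N) = (2 - v)/3 = ⅔ - v/3)
O(I) = I + 2*I² (O(I) = (I² + I²) + I = 2*I² + I = I + 2*I²)
O(h(-1*5, √(-4 - 4)))*(-12*(7 + 8)) = ((⅔ - (-1)*5/3)*(1 + 2*(⅔ - (-1)*5/3)))*(-12*(7 + 8)) = ((⅔ - ⅓*(-5))*(1 + 2*(⅔ - ⅓*(-5))))*(-12*15) = ((⅔ + 5/3)*(1 + 2*(⅔ + 5/3)))*(-180) = (7*(1 + 2*(7/3))/3)*(-180) = (7*(1 + 14/3)/3)*(-180) = ((7/3)*(17/3))*(-180) = (119/9)*(-180) = -2380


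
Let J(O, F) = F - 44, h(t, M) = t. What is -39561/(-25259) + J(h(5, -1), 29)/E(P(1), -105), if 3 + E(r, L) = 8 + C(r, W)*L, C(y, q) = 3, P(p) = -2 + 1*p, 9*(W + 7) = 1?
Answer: 2528559/1566058 ≈ 1.6146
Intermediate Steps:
W = -62/9 (W = -7 + (⅑)*1 = -7 + ⅑ = -62/9 ≈ -6.8889)
P(p) = -2 + p
J(O, F) = -44 + F
E(r, L) = 5 + 3*L (E(r, L) = -3 + (8 + 3*L) = 5 + 3*L)
-39561/(-25259) + J(h(5, -1), 29)/E(P(1), -105) = -39561/(-25259) + (-44 + 29)/(5 + 3*(-105)) = -39561*(-1/25259) - 15/(5 - 315) = 39561/25259 - 15/(-310) = 39561/25259 - 15*(-1/310) = 39561/25259 + 3/62 = 2528559/1566058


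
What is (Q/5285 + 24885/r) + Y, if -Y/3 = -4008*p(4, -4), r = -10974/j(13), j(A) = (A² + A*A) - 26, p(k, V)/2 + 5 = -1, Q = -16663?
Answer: -1401595416647/9666265 ≈ -1.4500e+5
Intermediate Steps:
p(k, V) = -12 (p(k, V) = -10 + 2*(-1) = -10 - 2 = -12)
j(A) = -26 + 2*A² (j(A) = (A² + A²) - 26 = 2*A² - 26 = -26 + 2*A²)
r = -1829/52 (r = -10974/(-26 + 2*13²) = -10974/(-26 + 2*169) = -10974/(-26 + 338) = -10974/312 = -10974*1/312 = -1829/52 ≈ -35.173)
Y = -144288 (Y = -(-12024)*(-12) = -3*48096 = -144288)
(Q/5285 + 24885/r) + Y = (-16663/5285 + 24885/(-1829/52)) - 144288 = (-16663*1/5285 + 24885*(-52/1829)) - 144288 = (-16663/5285 - 1294020/1829) - 144288 = -6869372327/9666265 - 144288 = -1401595416647/9666265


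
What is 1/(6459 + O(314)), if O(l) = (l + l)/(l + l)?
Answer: 1/6460 ≈ 0.00015480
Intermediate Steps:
O(l) = 1 (O(l) = (2*l)/((2*l)) = (2*l)*(1/(2*l)) = 1)
1/(6459 + O(314)) = 1/(6459 + 1) = 1/6460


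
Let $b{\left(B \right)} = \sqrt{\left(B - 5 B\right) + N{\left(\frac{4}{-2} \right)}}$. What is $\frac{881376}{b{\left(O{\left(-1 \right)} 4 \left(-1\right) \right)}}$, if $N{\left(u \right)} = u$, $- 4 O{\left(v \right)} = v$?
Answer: $440688 \sqrt{2} \approx 6.2323 \cdot 10^{5}$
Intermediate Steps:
$O{\left(v \right)} = - \frac{v}{4}$
$b{\left(B \right)} = \sqrt{-2 - 4 B}$ ($b{\left(B \right)} = \sqrt{\left(B - 5 B\right) + \frac{4}{-2}} = \sqrt{- 4 B + 4 \left(- \frac{1}{2}\right)} = \sqrt{- 4 B - 2} = \sqrt{-2 - 4 B}$)
$\frac{881376}{b{\left(O{\left(-1 \right)} 4 \left(-1\right) \right)}} = \frac{881376}{\sqrt{-2 - 4 \left(- \frac{1}{4}\right) \left(-1\right) 4 \left(-1\right)}} = \frac{881376}{\sqrt{-2 - 4 \cdot \frac{1}{4} \cdot 4 \left(-1\right)}} = \frac{881376}{\sqrt{-2 - 4 \cdot 1 \left(-1\right)}} = \frac{881376}{\sqrt{-2 - -4}} = \frac{881376}{\sqrt{-2 + 4}} = \frac{881376}{\sqrt{2}} = 881376 \frac{\sqrt{2}}{2} = 440688 \sqrt{2}$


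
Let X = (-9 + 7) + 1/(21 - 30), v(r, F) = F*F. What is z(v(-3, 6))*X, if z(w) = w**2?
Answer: -2736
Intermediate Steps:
v(r, F) = F**2
X = -19/9 (X = -2 + 1/(-9) = -2 - 1/9 = -19/9 ≈ -2.1111)
z(v(-3, 6))*X = (6**2)**2*(-19/9) = 36**2*(-19/9) = 1296*(-19/9) = -2736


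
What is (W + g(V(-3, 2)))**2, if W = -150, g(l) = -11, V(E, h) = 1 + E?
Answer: 25921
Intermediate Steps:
(W + g(V(-3, 2)))**2 = (-150 - 11)**2 = (-161)**2 = 25921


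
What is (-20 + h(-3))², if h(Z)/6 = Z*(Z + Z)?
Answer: 7744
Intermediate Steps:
h(Z) = 12*Z² (h(Z) = 6*(Z*(Z + Z)) = 6*(Z*(2*Z)) = 6*(2*Z²) = 12*Z²)
(-20 + h(-3))² = (-20 + 12*(-3)²)² = (-20 + 12*9)² = (-20 + 108)² = 88² = 7744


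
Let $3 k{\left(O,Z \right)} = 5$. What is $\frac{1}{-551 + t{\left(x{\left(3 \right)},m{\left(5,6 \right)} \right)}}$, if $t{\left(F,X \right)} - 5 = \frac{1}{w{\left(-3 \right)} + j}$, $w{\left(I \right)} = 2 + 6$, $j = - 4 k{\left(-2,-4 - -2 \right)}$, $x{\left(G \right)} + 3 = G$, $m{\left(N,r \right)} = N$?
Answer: $- \frac{4}{2181} \approx -0.001834$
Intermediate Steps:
$x{\left(G \right)} = -3 + G$
$k{\left(O,Z \right)} = \frac{5}{3}$ ($k{\left(O,Z \right)} = \frac{1}{3} \cdot 5 = \frac{5}{3}$)
$j = - \frac{20}{3}$ ($j = \left(-4\right) \frac{5}{3} = - \frac{20}{3} \approx -6.6667$)
$w{\left(I \right)} = 8$
$t{\left(F,X \right)} = \frac{23}{4}$ ($t{\left(F,X \right)} = 5 + \frac{1}{8 - \frac{20}{3}} = 5 + \frac{1}{\frac{4}{3}} = 5 + \frac{3}{4} = \frac{23}{4}$)
$\frac{1}{-551 + t{\left(x{\left(3 \right)},m{\left(5,6 \right)} \right)}} = \frac{1}{-551 + \frac{23}{4}} = \frac{1}{- \frac{2181}{4}} = - \frac{4}{2181}$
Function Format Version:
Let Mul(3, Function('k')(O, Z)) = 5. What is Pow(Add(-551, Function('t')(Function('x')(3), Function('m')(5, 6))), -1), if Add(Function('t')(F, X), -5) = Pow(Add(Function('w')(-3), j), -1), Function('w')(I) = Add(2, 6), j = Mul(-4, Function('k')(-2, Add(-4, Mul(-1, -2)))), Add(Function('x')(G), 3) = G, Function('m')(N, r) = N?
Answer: Rational(-4, 2181) ≈ -0.0018340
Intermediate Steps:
Function('x')(G) = Add(-3, G)
Function('k')(O, Z) = Rational(5, 3) (Function('k')(O, Z) = Mul(Rational(1, 3), 5) = Rational(5, 3))
j = Rational(-20, 3) (j = Mul(-4, Rational(5, 3)) = Rational(-20, 3) ≈ -6.6667)
Function('w')(I) = 8
Function('t')(F, X) = Rational(23, 4) (Function('t')(F, X) = Add(5, Pow(Add(8, Rational(-20, 3)), -1)) = Add(5, Pow(Rational(4, 3), -1)) = Add(5, Rational(3, 4)) = Rational(23, 4))
Pow(Add(-551, Function('t')(Function('x')(3), Function('m')(5, 6))), -1) = Pow(Add(-551, Rational(23, 4)), -1) = Pow(Rational(-2181, 4), -1) = Rational(-4, 2181)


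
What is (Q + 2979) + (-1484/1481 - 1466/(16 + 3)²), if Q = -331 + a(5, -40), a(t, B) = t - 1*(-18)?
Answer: 1425319241/534641 ≈ 2665.9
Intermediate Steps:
a(t, B) = 18 + t (a(t, B) = t + 18 = 18 + t)
Q = -308 (Q = -331 + (18 + 5) = -331 + 23 = -308)
(Q + 2979) + (-1484/1481 - 1466/(16 + 3)²) = (-308 + 2979) + (-1484/1481 - 1466/(16 + 3)²) = 2671 + (-1484*1/1481 - 1466/(19²)) = 2671 + (-1484/1481 - 1466/361) = 2671 - 2706870/534641 = 1425319241/534641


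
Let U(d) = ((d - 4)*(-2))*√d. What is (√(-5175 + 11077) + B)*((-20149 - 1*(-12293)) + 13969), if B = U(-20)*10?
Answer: 6113*√5902 + 5868480*I*√5 ≈ 4.6963e+5 + 1.3122e+7*I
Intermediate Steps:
U(d) = √d*(8 - 2*d) (U(d) = ((-4 + d)*(-2))*√d = (8 - 2*d)*√d = √d*(8 - 2*d))
B = 960*I*√5 (B = (2*√(-20)*(4 - 1*(-20)))*10 = (2*(2*I*√5)*(4 + 20))*10 = (2*(2*I*√5)*24)*10 = (96*I*√5)*10 = 960*I*√5 ≈ 2146.6*I)
(√(-5175 + 11077) + B)*((-20149 - 1*(-12293)) + 13969) = (√(-5175 + 11077) + 960*I*√5)*((-20149 - 1*(-12293)) + 13969) = (√5902 + 960*I*√5)*((-20149 + 12293) + 13969) = (√5902 + 960*I*√5)*(-7856 + 13969) = (√5902 + 960*I*√5)*6113 = 6113*√5902 + 5868480*I*√5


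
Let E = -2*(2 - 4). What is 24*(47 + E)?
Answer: 1224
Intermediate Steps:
E = 4 (E = -2*(-2) = 4)
24*(47 + E) = 24*(47 + 4) = 24*51 = 1224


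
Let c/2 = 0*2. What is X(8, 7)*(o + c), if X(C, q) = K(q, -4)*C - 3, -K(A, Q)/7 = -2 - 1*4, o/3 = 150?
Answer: 149850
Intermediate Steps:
o = 450 (o = 3*150 = 450)
K(A, Q) = 42 (K(A, Q) = -7*(-2 - 1*4) = -7*(-2 - 4) = -7*(-6) = 42)
X(C, q) = -3 + 42*C (X(C, q) = 42*C - 3 = -3 + 42*C)
c = 0 (c = 2*(0*2) = 2*0 = 0)
X(8, 7)*(o + c) = (-3 + 42*8)*(450 + 0) = (-3 + 336)*450 = 333*450 = 149850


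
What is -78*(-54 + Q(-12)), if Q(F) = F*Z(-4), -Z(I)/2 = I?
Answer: 11700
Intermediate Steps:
Z(I) = -2*I
Q(F) = 8*F (Q(F) = F*(-2*(-4)) = F*8 = 8*F)
-78*(-54 + Q(-12)) = -78*(-54 + 8*(-12)) = -78*(-54 - 96) = -78*(-150) = 11700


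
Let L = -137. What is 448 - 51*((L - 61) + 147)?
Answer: 3049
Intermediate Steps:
448 - 51*((L - 61) + 147) = 448 - 51*((-137 - 61) + 147) = 448 - 51*(-198 + 147) = 448 - 51*(-51) = 448 + 2601 = 3049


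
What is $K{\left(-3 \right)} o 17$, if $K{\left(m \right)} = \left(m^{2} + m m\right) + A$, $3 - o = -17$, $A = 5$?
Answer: $7820$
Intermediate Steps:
$o = 20$ ($o = 3 - -17 = 3 + 17 = 20$)
$K{\left(m \right)} = 5 + 2 m^{2}$ ($K{\left(m \right)} = \left(m^{2} + m m\right) + 5 = \left(m^{2} + m^{2}\right) + 5 = 2 m^{2} + 5 = 5 + 2 m^{2}$)
$K{\left(-3 \right)} o 17 = \left(5 + 2 \left(-3\right)^{2}\right) 20 \cdot 17 = \left(5 + 2 \cdot 9\right) 20 \cdot 17 = \left(5 + 18\right) 20 \cdot 17 = 23 \cdot 20 \cdot 17 = 460 \cdot 17 = 7820$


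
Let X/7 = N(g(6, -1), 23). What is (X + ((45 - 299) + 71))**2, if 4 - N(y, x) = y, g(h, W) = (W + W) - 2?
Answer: 16129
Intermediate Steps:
g(h, W) = -2 + 2*W (g(h, W) = 2*W - 2 = -2 + 2*W)
N(y, x) = 4 - y
X = 56 (X = 7*(4 - (-2 + 2*(-1))) = 7*(4 - (-2 - 2)) = 7*(4 - 1*(-4)) = 7*(4 + 4) = 7*8 = 56)
(X + ((45 - 299) + 71))**2 = (56 + ((45 - 299) + 71))**2 = (56 + (-254 + 71))**2 = (56 - 183)**2 = (-127)**2 = 16129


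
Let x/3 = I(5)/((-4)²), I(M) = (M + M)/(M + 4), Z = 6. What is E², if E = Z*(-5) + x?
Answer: 511225/576 ≈ 887.54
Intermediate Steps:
I(M) = 2*M/(4 + M) (I(M) = (2*M)/(4 + M) = 2*M/(4 + M))
x = 5/24 (x = 3*((2*5/(4 + 5))/((-4)²)) = 3*((2*5/9)/16) = 3*((2*5*(⅑))*(1/16)) = 3*((10/9)*(1/16)) = 3*(5/72) = 5/24 ≈ 0.20833)
E = -715/24 (E = 6*(-5) + 5/24 = -30 + 5/24 = -715/24 ≈ -29.792)
E² = (-715/24)² = 511225/576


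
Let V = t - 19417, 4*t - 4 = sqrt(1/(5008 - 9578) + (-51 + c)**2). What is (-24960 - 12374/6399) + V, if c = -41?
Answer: -283974398/6399 + 3*sqrt(19641087670)/18280 ≈ -44355.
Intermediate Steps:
t = 1 + 3*sqrt(19641087670)/18280 (t = 1 + sqrt(1/(5008 - 9578) + (-51 - 41)**2)/4 = 1 + sqrt(1/(-4570) + (-92)**2)/4 = 1 + sqrt(-1/4570 + 8464)/4 = 1 + sqrt(38680479/4570)/4 = 1 + (3*sqrt(19641087670)/4570)/4 = 1 + 3*sqrt(19641087670)/18280 ≈ 24.000)
V = -19416 + 3*sqrt(19641087670)/18280 (V = (1 + 3*sqrt(19641087670)/18280) - 19417 = -19416 + 3*sqrt(19641087670)/18280 ≈ -19393.)
(-24960 - 12374/6399) + V = (-24960 - 12374/6399) + (-19416 + 3*sqrt(19641087670)/18280) = -159731414/6399 + (-19416 + 3*sqrt(19641087670)/18280) = -283974398/6399 + 3*sqrt(19641087670)/18280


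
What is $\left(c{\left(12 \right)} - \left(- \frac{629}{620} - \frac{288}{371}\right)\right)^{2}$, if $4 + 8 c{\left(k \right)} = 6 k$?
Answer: $\frac{5603110333921}{52909200400} \approx 105.9$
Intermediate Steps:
$c{\left(k \right)} = - \frac{1}{2} + \frac{3 k}{4}$ ($c{\left(k \right)} = - \frac{1}{2} + \frac{6 k}{8} = - \frac{1}{2} + \frac{3 k}{4}$)
$\left(c{\left(12 \right)} - \left(- \frac{629}{620} - \frac{288}{371}\right)\right)^{2} = \left(\left(- \frac{1}{2} + \frac{3}{4} \cdot 12\right) - \left(- \frac{629}{620} - \frac{288}{371}\right)\right)^{2} = \left(\left(- \frac{1}{2} + 9\right) - - \frac{411919}{230020}\right)^{2} = \left(\frac{17}{2} + \left(\frac{288}{371} + \frac{629}{620}\right)\right)^{2} = \left(\frac{17}{2} + \frac{411919}{230020}\right)^{2} = \left(\frac{2367089}{230020}\right)^{2} = \frac{5603110333921}{52909200400}$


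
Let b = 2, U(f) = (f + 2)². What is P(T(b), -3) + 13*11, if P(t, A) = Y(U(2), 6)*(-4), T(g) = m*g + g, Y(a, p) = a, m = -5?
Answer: 79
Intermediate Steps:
U(f) = (2 + f)²
T(g) = -4*g (T(g) = -5*g + g = -4*g)
P(t, A) = -64 (P(t, A) = (2 + 2)²*(-4) = 4²*(-4) = 16*(-4) = -64)
P(T(b), -3) + 13*11 = -64 + 13*11 = -64 + 143 = 79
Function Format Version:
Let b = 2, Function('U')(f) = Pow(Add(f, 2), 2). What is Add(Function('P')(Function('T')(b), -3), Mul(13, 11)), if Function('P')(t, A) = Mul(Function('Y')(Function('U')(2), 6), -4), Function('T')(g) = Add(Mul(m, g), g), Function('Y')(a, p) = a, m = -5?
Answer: 79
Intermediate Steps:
Function('U')(f) = Pow(Add(2, f), 2)
Function('T')(g) = Mul(-4, g) (Function('T')(g) = Add(Mul(-5, g), g) = Mul(-4, g))
Function('P')(t, A) = -64 (Function('P')(t, A) = Mul(Pow(Add(2, 2), 2), -4) = Mul(Pow(4, 2), -4) = Mul(16, -4) = -64)
Add(Function('P')(Function('T')(b), -3), Mul(13, 11)) = Add(-64, Mul(13, 11)) = Add(-64, 143) = 79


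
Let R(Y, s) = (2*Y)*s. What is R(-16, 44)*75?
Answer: -105600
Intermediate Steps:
R(Y, s) = 2*Y*s
R(-16, 44)*75 = (2*(-16)*44)*75 = -1408*75 = -105600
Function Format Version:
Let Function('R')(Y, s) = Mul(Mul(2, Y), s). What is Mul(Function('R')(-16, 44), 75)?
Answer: -105600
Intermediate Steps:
Function('R')(Y, s) = Mul(2, Y, s)
Mul(Function('R')(-16, 44), 75) = Mul(Mul(2, -16, 44), 75) = Mul(-1408, 75) = -105600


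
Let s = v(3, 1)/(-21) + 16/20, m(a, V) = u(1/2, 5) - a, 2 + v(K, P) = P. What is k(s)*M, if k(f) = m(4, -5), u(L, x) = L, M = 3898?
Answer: -13643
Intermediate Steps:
v(K, P) = -2 + P
m(a, V) = 1/2 - a
s = 89/105 (s = (-2 + 1)/(-21) + 16/20 = -1*(-1/21) + 16*(1/20) = 1/21 + 4/5 = 89/105 ≈ 0.84762)
k(f) = -7/2 (k(f) = 1/2 - 1*4 = 1/2 - 4 = -7/2)
k(s)*M = -7/2*3898 = -13643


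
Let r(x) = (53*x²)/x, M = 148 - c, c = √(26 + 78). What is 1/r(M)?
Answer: 37/288850 + √26/577700 ≈ 0.00013692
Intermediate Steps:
c = 2*√26 (c = √104 = 2*√26 ≈ 10.198)
M = 148 - 2*√26 ≈ 137.80
r(x) = 53*x
1/r(M) = 1/(53*(148 - 2*√26)) = 1/(7844 - 106*√26)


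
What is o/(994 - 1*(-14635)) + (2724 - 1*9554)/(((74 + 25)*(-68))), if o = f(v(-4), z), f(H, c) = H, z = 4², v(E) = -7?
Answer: 53349473/52607214 ≈ 1.0141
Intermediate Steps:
z = 16
o = -7
o/(994 - 1*(-14635)) + (2724 - 1*9554)/(((74 + 25)*(-68))) = -7/(994 - 1*(-14635)) + (2724 - 1*9554)/(((74 + 25)*(-68))) = -7/(994 + 14635) + (2724 - 9554)/((99*(-68))) = -7/15629 - 6830/(-6732) = -7*1/15629 - 6830*(-1/6732) = -7/15629 + 3415/3366 = 53349473/52607214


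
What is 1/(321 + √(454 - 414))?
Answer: 321/103001 - 2*√10/103001 ≈ 0.0030551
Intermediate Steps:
1/(321 + √(454 - 414)) = 1/(321 + √40) = 1/(321 + 2*√10)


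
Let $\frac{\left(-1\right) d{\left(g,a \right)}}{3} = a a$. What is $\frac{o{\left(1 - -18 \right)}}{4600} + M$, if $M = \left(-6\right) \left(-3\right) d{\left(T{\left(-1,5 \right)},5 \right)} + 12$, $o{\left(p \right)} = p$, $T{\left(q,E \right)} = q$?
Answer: $- \frac{6154781}{4600} \approx -1338.0$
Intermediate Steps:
$d{\left(g,a \right)} = - 3 a^{2}$ ($d{\left(g,a \right)} = - 3 a a = - 3 a^{2}$)
$M = -1338$ ($M = \left(-6\right) \left(-3\right) \left(- 3 \cdot 5^{2}\right) + 12 = 18 \left(\left(-3\right) 25\right) + 12 = 18 \left(-75\right) + 12 = -1350 + 12 = -1338$)
$\frac{o{\left(1 - -18 \right)}}{4600} + M = \frac{1 - -18}{4600} - 1338 = \left(1 + 18\right) \frac{1}{4600} - 1338 = 19 \cdot \frac{1}{4600} - 1338 = \frac{19}{4600} - 1338 = - \frac{6154781}{4600}$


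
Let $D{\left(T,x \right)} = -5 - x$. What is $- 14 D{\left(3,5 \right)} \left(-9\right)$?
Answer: $-1260$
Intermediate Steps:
$- 14 D{\left(3,5 \right)} \left(-9\right) = - 14 \left(-5 - 5\right) \left(-9\right) = \left(-14\right) \left(-10\right) \left(-9\right) = 140 \left(-9\right) = -1260$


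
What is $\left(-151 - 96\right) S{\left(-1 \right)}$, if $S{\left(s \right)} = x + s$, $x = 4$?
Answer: $-741$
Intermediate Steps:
$S{\left(s \right)} = 4 + s$
$\left(-151 - 96\right) S{\left(-1 \right)} = \left(-151 - 96\right) \left(4 - 1\right) = \left(-247\right) 3 = -741$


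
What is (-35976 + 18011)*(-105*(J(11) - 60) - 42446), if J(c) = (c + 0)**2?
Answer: 877608215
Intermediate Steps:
J(c) = c**2
(-35976 + 18011)*(-105*(J(11) - 60) - 42446) = (-35976 + 18011)*(-105*(11**2 - 60) - 42446) = -17965*(-105*(121 - 60) - 42446) = -17965*(-105*61 - 42446) = -17965*(-6405 - 42446) = -17965*(-48851) = 877608215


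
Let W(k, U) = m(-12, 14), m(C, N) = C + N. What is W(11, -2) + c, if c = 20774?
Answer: 20776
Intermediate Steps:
W(k, U) = 2 (W(k, U) = -12 + 14 = 2)
W(11, -2) + c = 2 + 20774 = 20776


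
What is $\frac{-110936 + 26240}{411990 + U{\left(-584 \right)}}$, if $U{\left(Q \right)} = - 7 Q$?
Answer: $- \frac{42348}{208039} \approx -0.20356$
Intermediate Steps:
$\frac{-110936 + 26240}{411990 + U{\left(-584 \right)}} = \frac{-110936 + 26240}{411990 - -4088} = - \frac{84696}{411990 + 4088} = - \frac{84696}{416078} = \left(-84696\right) \frac{1}{416078} = - \frac{42348}{208039}$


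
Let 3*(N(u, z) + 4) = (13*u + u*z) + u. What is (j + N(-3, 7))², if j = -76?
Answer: 10201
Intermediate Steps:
N(u, z) = -4 + 14*u/3 + u*z/3 (N(u, z) = -4 + ((13*u + u*z) + u)/3 = -4 + (14*u + u*z)/3 = -4 + (14*u/3 + u*z/3) = -4 + 14*u/3 + u*z/3)
(j + N(-3, 7))² = (-76 + (-4 + (14/3)*(-3) + (⅓)*(-3)*7))² = (-76 + (-4 - 14 - 7))² = (-76 - 25)² = (-101)² = 10201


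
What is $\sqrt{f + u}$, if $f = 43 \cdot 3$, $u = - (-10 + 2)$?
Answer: $\sqrt{137} \approx 11.705$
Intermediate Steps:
$u = 8$ ($u = \left(-1\right) \left(-8\right) = 8$)
$f = 129$
$\sqrt{f + u} = \sqrt{129 + 8} = \sqrt{137}$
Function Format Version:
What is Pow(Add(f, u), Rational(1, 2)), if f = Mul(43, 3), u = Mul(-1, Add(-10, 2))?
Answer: Pow(137, Rational(1, 2)) ≈ 11.705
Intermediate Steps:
u = 8 (u = Mul(-1, -8) = 8)
f = 129
Pow(Add(f, u), Rational(1, 2)) = Pow(Add(129, 8), Rational(1, 2)) = Pow(137, Rational(1, 2))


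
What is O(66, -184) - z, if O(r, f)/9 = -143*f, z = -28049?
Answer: 264857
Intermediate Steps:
O(r, f) = -1287*f (O(r, f) = 9*(-143*f) = -1287*f)
O(66, -184) - z = -1287*(-184) - 1*(-28049) = 236808 + 28049 = 264857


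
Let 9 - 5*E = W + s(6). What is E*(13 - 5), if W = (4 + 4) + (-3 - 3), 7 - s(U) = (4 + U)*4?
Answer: 64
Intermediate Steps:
s(U) = -9 - 4*U (s(U) = 7 - (4 + U)*4 = 7 - (16 + 4*U) = 7 + (-16 - 4*U) = -9 - 4*U)
W = 2 (W = 8 - 6 = 2)
E = 8 (E = 9/5 - (2 + (-9 - 4*6))/5 = 9/5 - (2 + (-9 - 24))/5 = 9/5 - (2 - 33)/5 = 9/5 - ⅕*(-31) = 9/5 + 31/5 = 8)
E*(13 - 5) = 8*(13 - 5) = 8*8 = 64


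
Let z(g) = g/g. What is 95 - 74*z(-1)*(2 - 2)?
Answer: 95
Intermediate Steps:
z(g) = 1
95 - 74*z(-1)*(2 - 2) = 95 - 74*(2 - 2) = 95 - 74*0 = 95 + 0 = 95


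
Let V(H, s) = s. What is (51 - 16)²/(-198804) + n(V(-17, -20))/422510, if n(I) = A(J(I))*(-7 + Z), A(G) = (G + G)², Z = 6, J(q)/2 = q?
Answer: -178992035/8399667804 ≈ -0.021309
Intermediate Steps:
J(q) = 2*q
A(G) = 4*G² (A(G) = (2*G)² = 4*G²)
n(I) = -16*I² (n(I) = (4*(2*I)²)*(-7 + 6) = (4*(4*I²))*(-1) = (16*I²)*(-1) = -16*I²)
(51 - 16)²/(-198804) + n(V(-17, -20))/422510 = (51 - 16)²/(-198804) - 16*(-20)²/422510 = 35²*(-1/198804) - 16*400*(1/422510) = 1225*(-1/198804) - 6400*1/422510 = -1225/198804 - 640/42251 = -178992035/8399667804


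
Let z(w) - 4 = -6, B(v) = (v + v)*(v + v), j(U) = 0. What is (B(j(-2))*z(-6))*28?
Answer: 0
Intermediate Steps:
B(v) = 4*v² (B(v) = (2*v)*(2*v) = 4*v²)
z(w) = -2 (z(w) = 4 - 6 = -2)
(B(j(-2))*z(-6))*28 = ((4*0²)*(-2))*28 = ((4*0)*(-2))*28 = (0*(-2))*28 = 0*28 = 0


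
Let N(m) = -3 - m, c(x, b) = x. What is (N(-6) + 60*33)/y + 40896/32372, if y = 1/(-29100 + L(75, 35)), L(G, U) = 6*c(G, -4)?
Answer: -459787194126/8093 ≈ -5.6813e+7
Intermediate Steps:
L(G, U) = 6*G
y = -1/28650 (y = 1/(-29100 + 6*75) = 1/(-29100 + 450) = 1/(-28650) = -1/28650 ≈ -3.4904e-5)
(N(-6) + 60*33)/y + 40896/32372 = ((-3 - 1*(-6)) + 60*33)/(-1/28650) + 40896/32372 = ((-3 + 6) + 1980)*(-28650) + 40896*(1/32372) = (3 + 1980)*(-28650) + 10224/8093 = 1983*(-28650) + 10224/8093 = -56812950 + 10224/8093 = -459787194126/8093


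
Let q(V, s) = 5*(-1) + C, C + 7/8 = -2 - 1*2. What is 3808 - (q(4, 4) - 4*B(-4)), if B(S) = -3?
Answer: 30447/8 ≈ 3805.9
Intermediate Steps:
C = -39/8 (C = -7/8 + (-2 - 1*2) = -7/8 + (-2 - 2) = -7/8 - 4 = -39/8 ≈ -4.8750)
q(V, s) = -79/8 (q(V, s) = 5*(-1) - 39/8 = -5 - 39/8 = -79/8)
3808 - (q(4, 4) - 4*B(-4)) = 3808 - (-79/8 - 4*(-3)) = 3808 - (-79/8 + 12) = 3808 - 1*17/8 = 3808 - 17/8 = 30447/8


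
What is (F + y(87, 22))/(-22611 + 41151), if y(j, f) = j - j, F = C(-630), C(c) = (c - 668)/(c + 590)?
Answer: 649/370800 ≈ 0.0017503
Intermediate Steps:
C(c) = (-668 + c)/(590 + c)
F = 649/20 (F = (-668 - 630)/(590 - 630) = -1298/(-40) = -1/40*(-1298) = 649/20 ≈ 32.450)
y(j, f) = 0
(F + y(87, 22))/(-22611 + 41151) = (649/20 + 0)/(-22611 + 41151) = (649/20)/18540 = (649/20)*(1/18540) = 649/370800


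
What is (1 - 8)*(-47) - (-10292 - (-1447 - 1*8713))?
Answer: 461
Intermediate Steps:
(1 - 8)*(-47) - (-10292 - (-1447 - 1*8713)) = -7*(-47) - (-10292 - (-1447 - 8713)) = 329 - (-10292 - 1*(-10160)) = 329 - (-10292 + 10160) = 329 - 1*(-132) = 329 + 132 = 461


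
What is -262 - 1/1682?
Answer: -440685/1682 ≈ -262.00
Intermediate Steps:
-262 - 1/1682 = -440685/1682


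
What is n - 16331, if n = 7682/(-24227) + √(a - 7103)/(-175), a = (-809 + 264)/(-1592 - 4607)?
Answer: -395658819/24227 - 18*I*√842431702/1084825 ≈ -16331.0 - 0.48159*I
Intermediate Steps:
a = 545/6199 (a = -545/(-6199) = -545*(-1/6199) = 545/6199 ≈ 0.087917)
n = -7682/24227 - 18*I*√842431702/1084825 (n = 7682/(-24227) + √(545/6199 - 7103)/(-175) = 7682*(-1/24227) + √(-44030952/6199)*(-1/175) = -7682/24227 + (18*I*√842431702/6199)*(-1/175) = -7682/24227 - 18*I*√842431702/1084825 ≈ -0.31708 - 0.48159*I)
n - 16331 = (-7682/24227 - 18*I*√842431702/1084825) - 16331 = -395658819/24227 - 18*I*√842431702/1084825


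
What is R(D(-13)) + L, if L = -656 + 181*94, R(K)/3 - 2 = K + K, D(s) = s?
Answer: 16286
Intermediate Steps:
R(K) = 6 + 6*K (R(K) = 6 + 3*(K + K) = 6 + 3*(2*K) = 6 + 6*K)
L = 16358 (L = -656 + 17014 = 16358)
R(D(-13)) + L = (6 + 6*(-13)) + 16358 = (6 - 78) + 16358 = -72 + 16358 = 16286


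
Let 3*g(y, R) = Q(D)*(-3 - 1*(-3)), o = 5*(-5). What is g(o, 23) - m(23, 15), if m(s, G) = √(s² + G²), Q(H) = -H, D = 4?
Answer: -√754 ≈ -27.459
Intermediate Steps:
o = -25
g(y, R) = 0 (g(y, R) = ((-1*4)*(-3 - 1*(-3)))/3 = (-4*(-3 + 3))/3 = (-4*0)/3 = (⅓)*0 = 0)
m(s, G) = √(G² + s²)
g(o, 23) - m(23, 15) = 0 - √(15² + 23²) = 0 - √(225 + 529) = 0 - √754 = -√754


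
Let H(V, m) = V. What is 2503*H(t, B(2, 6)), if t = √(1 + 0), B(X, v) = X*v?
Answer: 2503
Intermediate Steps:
t = 1 (t = √1 = 1)
2503*H(t, B(2, 6)) = 2503*1 = 2503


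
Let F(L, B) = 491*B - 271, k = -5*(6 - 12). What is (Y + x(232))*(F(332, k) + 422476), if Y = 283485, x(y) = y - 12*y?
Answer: 122749460355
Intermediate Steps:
k = 30 (k = -5*(-6) = 30)
x(y) = -11*y
F(L, B) = -271 + 491*B
(Y + x(232))*(F(332, k) + 422476) = (283485 - 11*232)*((-271 + 491*30) + 422476) = (283485 - 2552)*((-271 + 14730) + 422476) = 280933*(14459 + 422476) = 280933*436935 = 122749460355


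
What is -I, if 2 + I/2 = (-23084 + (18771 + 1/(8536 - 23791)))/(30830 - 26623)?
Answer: 388300772/64177785 ≈ 6.0504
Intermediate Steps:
I = -388300772/64177785 (I = -4 + 2*((-23084 + (18771 + 1/(8536 - 23791)))/(30830 - 26623)) = -4 + 2*((-23084 + (18771 + 1/(-15255)))/4207) = -4 + 2*((-23084 + (18771 - 1/15255))*(1/4207)) = -4 + 2*((-23084 + 286351604/15255)*(1/4207)) = -4 + 2*(-65794816/15255*1/4207) = -4 + 2*(-65794816/64177785) = -4 - 131589632/64177785 = -388300772/64177785 ≈ -6.0504)
-I = -1*(-388300772/64177785) = 388300772/64177785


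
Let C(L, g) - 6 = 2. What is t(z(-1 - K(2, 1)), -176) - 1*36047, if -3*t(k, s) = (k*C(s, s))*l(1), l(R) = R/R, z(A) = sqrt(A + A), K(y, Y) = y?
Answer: -36047 - 8*I*sqrt(6)/3 ≈ -36047.0 - 6.532*I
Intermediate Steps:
C(L, g) = 8 (C(L, g) = 6 + 2 = 8)
z(A) = sqrt(2)*sqrt(A) (z(A) = sqrt(2*A) = sqrt(2)*sqrt(A))
l(R) = 1
t(k, s) = -8*k/3 (t(k, s) = -k*8/3 = -8*k/3)
t(z(-1 - K(2, 1)), -176) - 1*36047 = -8*sqrt(2)*sqrt(-1 - 1*2)/3 - 1*36047 = -8*sqrt(2)*sqrt(-1 - 2)/3 - 36047 = -8*sqrt(2)*sqrt(-3)/3 - 36047 = -8*sqrt(2)*I*sqrt(3)/3 - 36047 = -8*I*sqrt(6)/3 - 36047 = -36047 - 8*I*sqrt(6)/3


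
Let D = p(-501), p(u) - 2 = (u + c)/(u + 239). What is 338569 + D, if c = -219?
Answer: 44353161/131 ≈ 3.3857e+5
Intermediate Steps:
p(u) = 2 + (-219 + u)/(239 + u) (p(u) = 2 + (u - 219)/(u + 239) = 2 + (-219 + u)/(239 + u))
D = 622/131 (D = (259 + 3*(-501))/(239 - 501) = (259 - 1503)/(-262) = -1/262*(-1244) = 622/131 ≈ 4.7481)
338569 + D = 338569 + 622/131 = 44353161/131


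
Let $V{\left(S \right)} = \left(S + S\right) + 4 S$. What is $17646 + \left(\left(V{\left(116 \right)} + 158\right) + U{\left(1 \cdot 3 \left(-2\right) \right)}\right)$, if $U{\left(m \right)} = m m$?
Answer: $18536$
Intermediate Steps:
$V{\left(S \right)} = 6 S$ ($V{\left(S \right)} = 2 S + 4 S = 6 S$)
$U{\left(m \right)} = m^{2}$
$17646 + \left(\left(V{\left(116 \right)} + 158\right) + U{\left(1 \cdot 3 \left(-2\right) \right)}\right) = 17646 + \left(\left(6 \cdot 116 + 158\right) + \left(1 \cdot 3 \left(-2\right)\right)^{2}\right) = 17646 + \left(\left(696 + 158\right) + \left(3 \left(-2\right)\right)^{2}\right) = 17646 + \left(854 + \left(-6\right)^{2}\right) = 17646 + \left(854 + 36\right) = 17646 + 890 = 18536$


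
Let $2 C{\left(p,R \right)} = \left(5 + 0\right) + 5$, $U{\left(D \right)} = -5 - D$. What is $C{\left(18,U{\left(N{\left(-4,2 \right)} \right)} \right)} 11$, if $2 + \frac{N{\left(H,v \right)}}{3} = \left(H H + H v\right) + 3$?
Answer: $55$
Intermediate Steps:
$N{\left(H,v \right)} = 3 + 3 H^{2} + 3 H v$ ($N{\left(H,v \right)} = -6 + 3 \left(\left(H H + H v\right) + 3\right) = -6 + 3 \left(\left(H^{2} + H v\right) + 3\right) = -6 + 3 \left(3 + H^{2} + H v\right) = -6 + \left(9 + 3 H^{2} + 3 H v\right) = 3 + 3 H^{2} + 3 H v$)
$C{\left(p,R \right)} = 5$ ($C{\left(p,R \right)} = \frac{\left(5 + 0\right) + 5}{2} = \frac{5 + 5}{2} = \frac{1}{2} \cdot 10 = 5$)
$C{\left(18,U{\left(N{\left(-4,2 \right)} \right)} \right)} 11 = 5 \cdot 11 = 55$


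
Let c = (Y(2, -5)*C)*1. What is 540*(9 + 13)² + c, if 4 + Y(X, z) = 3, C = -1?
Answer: 261361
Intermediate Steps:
Y(X, z) = -1 (Y(X, z) = -4 + 3 = -1)
c = 1 (c = -1*(-1)*1 = 1*1 = 1)
540*(9 + 13)² + c = 540*(9 + 13)² + 1 = 540*22² + 1 = 540*484 + 1 = 261360 + 1 = 261361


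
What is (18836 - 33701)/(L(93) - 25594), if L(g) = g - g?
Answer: 14865/25594 ≈ 0.58080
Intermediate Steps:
L(g) = 0
(18836 - 33701)/(L(93) - 25594) = (18836 - 33701)/(0 - 25594) = -14865/(-25594) = -14865*(-1/25594) = 14865/25594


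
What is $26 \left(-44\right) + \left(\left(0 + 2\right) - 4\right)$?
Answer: $-1146$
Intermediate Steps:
$26 \left(-44\right) + \left(\left(0 + 2\right) - 4\right) = -1144 + \left(2 - 4\right) = -1144 - 2 = -1146$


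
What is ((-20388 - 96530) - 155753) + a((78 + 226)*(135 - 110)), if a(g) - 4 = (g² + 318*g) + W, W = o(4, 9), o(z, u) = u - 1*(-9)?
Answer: 59904151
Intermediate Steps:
o(z, u) = 9 + u (o(z, u) = u + 9 = 9 + u)
W = 18 (W = 9 + 9 = 18)
a(g) = 22 + g² + 318*g (a(g) = 4 + ((g² + 318*g) + 18) = 4 + (18 + g² + 318*g) = 22 + g² + 318*g)
((-20388 - 96530) - 155753) + a((78 + 226)*(135 - 110)) = ((-20388 - 96530) - 155753) + (22 + ((78 + 226)*(135 - 110))² + 318*((78 + 226)*(135 - 110))) = (-116918 - 155753) + (22 + (304*25)² + 318*(304*25)) = -272671 + (22 + 7600² + 318*7600) = -272671 + (22 + 57760000 + 2416800) = -272671 + 60176822 = 59904151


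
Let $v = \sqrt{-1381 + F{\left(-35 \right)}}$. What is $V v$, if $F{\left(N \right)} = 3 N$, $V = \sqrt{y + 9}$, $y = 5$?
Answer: $2 i \sqrt{5201} \approx 144.24 i$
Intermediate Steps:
$V = \sqrt{14}$ ($V = \sqrt{5 + 9} = \sqrt{14} \approx 3.7417$)
$v = i \sqrt{1486}$ ($v = \sqrt{-1381 + 3 \left(-35\right)} = \sqrt{-1381 - 105} = \sqrt{-1486} = i \sqrt{1486} \approx 38.549 i$)
$V v = \sqrt{14} i \sqrt{1486} = 2 i \sqrt{5201}$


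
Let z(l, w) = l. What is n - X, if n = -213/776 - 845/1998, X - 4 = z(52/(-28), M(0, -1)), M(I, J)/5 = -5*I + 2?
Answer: -15412889/5426568 ≈ -2.8403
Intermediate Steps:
M(I, J) = 10 - 25*I (M(I, J) = 5*(-5*I + 2) = 5*(2 - 5*I) = 10 - 25*I)
X = 15/7 (X = 4 + 52/(-28) = 4 + 52*(-1/28) = 4 - 13/7 = 15/7 ≈ 2.1429)
n = -540647/775224 (n = -213*1/776 - 845*1/1998 = -213/776 - 845/1998 = -540647/775224 ≈ -0.69741)
n - X = -540647/775224 - 1*15/7 = -540647/775224 - 15/7 = -15412889/5426568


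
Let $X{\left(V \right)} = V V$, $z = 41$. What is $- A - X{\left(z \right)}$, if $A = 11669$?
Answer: $-13350$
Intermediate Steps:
$X{\left(V \right)} = V^{2}$
$- A - X{\left(z \right)} = \left(-1\right) 11669 - 41^{2} = -11669 - 1681 = -13350$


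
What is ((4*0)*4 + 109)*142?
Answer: 15478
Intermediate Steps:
((4*0)*4 + 109)*142 = (0*4 + 109)*142 = (0 + 109)*142 = 109*142 = 15478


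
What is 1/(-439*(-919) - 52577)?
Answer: 1/350864 ≈ 2.8501e-6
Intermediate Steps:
1/(-439*(-919) - 52577) = 1/(403441 - 52577) = 1/350864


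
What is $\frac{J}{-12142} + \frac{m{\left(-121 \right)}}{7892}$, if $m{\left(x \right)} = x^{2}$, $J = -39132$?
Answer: $\frac{243300383}{47912332} \approx 5.078$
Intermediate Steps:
$\frac{J}{-12142} + \frac{m{\left(-121 \right)}}{7892} = - \frac{39132}{-12142} + \frac{\left(-121\right)^{2}}{7892} = \left(-39132\right) \left(- \frac{1}{12142}\right) + 14641 \cdot \frac{1}{7892} = \frac{19566}{6071} + \frac{14641}{7892} = \frac{243300383}{47912332}$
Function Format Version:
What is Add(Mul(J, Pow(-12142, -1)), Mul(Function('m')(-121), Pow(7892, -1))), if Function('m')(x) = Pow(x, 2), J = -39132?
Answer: Rational(243300383, 47912332) ≈ 5.0780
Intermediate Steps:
Add(Mul(J, Pow(-12142, -1)), Mul(Function('m')(-121), Pow(7892, -1))) = Add(Mul(-39132, Pow(-12142, -1)), Mul(Pow(-121, 2), Pow(7892, -1))) = Add(Mul(-39132, Rational(-1, 12142)), Mul(14641, Rational(1, 7892))) = Add(Rational(19566, 6071), Rational(14641, 7892)) = Rational(243300383, 47912332)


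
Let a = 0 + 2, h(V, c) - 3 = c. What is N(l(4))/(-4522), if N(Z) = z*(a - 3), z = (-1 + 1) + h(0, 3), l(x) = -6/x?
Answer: 3/2261 ≈ 0.0013268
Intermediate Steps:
h(V, c) = 3 + c
a = 2
z = 6 (z = (-1 + 1) + (3 + 3) = 0 + 6 = 6)
N(Z) = -6 (N(Z) = 6*(2 - 3) = 6*(-1) = -6)
N(l(4))/(-4522) = -6/(-4522) = -6*(-1/4522) = 3/2261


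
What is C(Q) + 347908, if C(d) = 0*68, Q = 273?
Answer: 347908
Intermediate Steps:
C(d) = 0
C(Q) + 347908 = 0 + 347908 = 347908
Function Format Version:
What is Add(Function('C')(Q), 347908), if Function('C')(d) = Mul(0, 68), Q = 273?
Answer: 347908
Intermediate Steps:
Function('C')(d) = 0
Add(Function('C')(Q), 347908) = Add(0, 347908) = 347908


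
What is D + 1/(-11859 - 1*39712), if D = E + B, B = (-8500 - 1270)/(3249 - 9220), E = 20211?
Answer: 6224085985750/307930441 ≈ 20213.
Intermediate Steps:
B = 9770/5971 (B = -9770/(-5971) = -9770*(-1/5971) = 9770/5971 ≈ 1.6362)
D = 120689651/5971 (D = 20211 + 9770/5971 = 120689651/5971 ≈ 20213.)
D + 1/(-11859 - 1*39712) = 120689651/5971 + 1/(-11859 - 1*39712) = 120689651/5971 + 1/(-11859 - 39712) = 120689651/5971 + 1/(-51571) = 120689651/5971 - 1/51571 = 6224085985750/307930441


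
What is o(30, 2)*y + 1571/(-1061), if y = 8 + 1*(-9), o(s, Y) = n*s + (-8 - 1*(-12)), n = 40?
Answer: -1279015/1061 ≈ -1205.5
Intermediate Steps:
o(s, Y) = 4 + 40*s (o(s, Y) = 40*s + (-8 - 1*(-12)) = 40*s + (-8 + 12) = 40*s + 4 = 4 + 40*s)
y = -1 (y = 8 - 9 = -1)
o(30, 2)*y + 1571/(-1061) = (4 + 40*30)*(-1) + 1571/(-1061) = (4 + 1200)*(-1) + 1571*(-1/1061) = 1204*(-1) - 1571/1061 = -1204 - 1571/1061 = -1279015/1061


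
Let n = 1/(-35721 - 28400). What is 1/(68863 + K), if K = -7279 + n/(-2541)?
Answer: 162931461/10033971094225 ≈ 1.6238e-5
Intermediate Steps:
n = -1/64121 (n = 1/(-64121) = -1/64121 ≈ -1.5596e-5)
K = -1185978104618/162931461 (K = -7279 - 1/64121/(-2541) = -7279 - 1/64121*(-1/2541) = -7279 + 1/162931461 = -1185978104618/162931461 ≈ -7279.0)
1/(68863 + K) = 1/(68863 - 1185978104618/162931461) = 1/(10033971094225/162931461) = 162931461/10033971094225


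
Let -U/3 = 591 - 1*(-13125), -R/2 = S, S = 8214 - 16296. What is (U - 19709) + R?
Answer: -44693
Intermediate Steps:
S = -8082
R = 16164 (R = -2*(-8082) = 16164)
U = -41148 (U = -3*(591 - 1*(-13125)) = -3*(591 + 13125) = -3*13716 = -41148)
(U - 19709) + R = (-41148 - 19709) + 16164 = -60857 + 16164 = -44693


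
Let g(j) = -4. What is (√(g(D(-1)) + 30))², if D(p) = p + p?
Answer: 26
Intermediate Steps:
D(p) = 2*p
(√(g(D(-1)) + 30))² = (√(-4 + 30))² = (√26)² = 26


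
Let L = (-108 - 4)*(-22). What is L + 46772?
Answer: 49236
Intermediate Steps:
L = 2464 (L = -112*(-22) = 2464)
L + 46772 = 2464 + 46772 = 49236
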